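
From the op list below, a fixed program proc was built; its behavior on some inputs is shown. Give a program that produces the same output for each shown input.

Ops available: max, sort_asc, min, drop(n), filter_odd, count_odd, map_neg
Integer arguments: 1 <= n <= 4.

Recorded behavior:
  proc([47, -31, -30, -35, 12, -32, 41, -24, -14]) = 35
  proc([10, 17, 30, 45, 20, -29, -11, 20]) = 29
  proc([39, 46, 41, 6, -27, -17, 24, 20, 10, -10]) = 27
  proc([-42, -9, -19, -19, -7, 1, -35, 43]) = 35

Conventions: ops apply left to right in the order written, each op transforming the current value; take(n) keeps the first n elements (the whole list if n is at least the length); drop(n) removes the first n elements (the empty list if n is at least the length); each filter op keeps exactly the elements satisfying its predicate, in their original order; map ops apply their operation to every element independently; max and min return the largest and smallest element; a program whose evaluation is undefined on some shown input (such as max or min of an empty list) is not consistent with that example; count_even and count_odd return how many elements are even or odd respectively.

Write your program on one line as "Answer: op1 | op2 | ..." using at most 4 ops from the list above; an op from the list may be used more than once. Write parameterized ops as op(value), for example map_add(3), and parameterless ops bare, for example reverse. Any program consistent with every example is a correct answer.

sort_asc | filter_odd | map_neg | max

Check, running the answer program on each example:
  [47, -31, -30, -35, 12, -32, 41, -24, -14] -> [-35, -32, -31, -30, -24, -14, 12, 41, 47] -> [-35, -31, 41, 47] -> [35, 31, -41, -47] -> 35
  [10, 17, 30, 45, 20, -29, -11, 20] -> [-29, -11, 10, 17, 20, 20, 30, 45] -> [-29, -11, 17, 45] -> [29, 11, -17, -45] -> 29
  [39, 46, 41, 6, -27, -17, 24, 20, 10, -10] -> [-27, -17, -10, 6, 10, 20, 24, 39, 41, 46] -> [-27, -17, 39, 41] -> [27, 17, -39, -41] -> 27
  [-42, -9, -19, -19, -7, 1, -35, 43] -> [-42, -35, -19, -19, -9, -7, 1, 43] -> [-35, -19, -19, -9, -7, 1, 43] -> [35, 19, 19, 9, 7, -1, -43] -> 35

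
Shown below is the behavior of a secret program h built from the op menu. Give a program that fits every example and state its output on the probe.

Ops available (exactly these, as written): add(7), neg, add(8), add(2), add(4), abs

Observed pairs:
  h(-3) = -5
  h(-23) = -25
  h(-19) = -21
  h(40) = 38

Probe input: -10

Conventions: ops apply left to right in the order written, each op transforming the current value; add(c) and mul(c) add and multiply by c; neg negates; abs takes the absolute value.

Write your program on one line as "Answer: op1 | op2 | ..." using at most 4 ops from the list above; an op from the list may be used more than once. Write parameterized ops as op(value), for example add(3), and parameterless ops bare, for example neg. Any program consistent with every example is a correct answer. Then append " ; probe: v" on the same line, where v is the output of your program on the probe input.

neg | add(2) | neg ; probe: -12

Check, running the answer program on each example:
  -3 -> 3 -> 5 -> -5
  -23 -> 23 -> 25 -> -25
  -19 -> 19 -> 21 -> -21
  40 -> -40 -> -38 -> 38
  probe: -10 -> 10 -> 12 -> -12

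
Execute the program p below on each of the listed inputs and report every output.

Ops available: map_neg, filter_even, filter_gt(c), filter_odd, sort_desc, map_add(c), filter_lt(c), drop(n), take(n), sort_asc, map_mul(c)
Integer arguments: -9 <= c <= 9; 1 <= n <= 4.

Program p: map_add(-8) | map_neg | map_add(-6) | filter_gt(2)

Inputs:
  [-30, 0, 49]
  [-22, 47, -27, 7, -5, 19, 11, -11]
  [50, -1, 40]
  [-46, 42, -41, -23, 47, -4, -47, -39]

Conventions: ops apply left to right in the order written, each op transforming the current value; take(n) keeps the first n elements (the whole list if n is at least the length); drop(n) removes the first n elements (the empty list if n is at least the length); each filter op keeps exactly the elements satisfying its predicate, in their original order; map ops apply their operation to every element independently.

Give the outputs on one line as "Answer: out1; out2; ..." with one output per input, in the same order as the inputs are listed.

Execution, op by op:
  [-30, 0, 49] -> [-38, -8, 41] -> [38, 8, -41] -> [32, 2, -47] -> [32]
  [-22, 47, -27, 7, -5, 19, 11, -11] -> [-30, 39, -35, -1, -13, 11, 3, -19] -> [30, -39, 35, 1, 13, -11, -3, 19] -> [24, -45, 29, -5, 7, -17, -9, 13] -> [24, 29, 7, 13]
  [50, -1, 40] -> [42, -9, 32] -> [-42, 9, -32] -> [-48, 3, -38] -> [3]
  [-46, 42, -41, -23, 47, -4, -47, -39] -> [-54, 34, -49, -31, 39, -12, -55, -47] -> [54, -34, 49, 31, -39, 12, 55, 47] -> [48, -40, 43, 25, -45, 6, 49, 41] -> [48, 43, 25, 6, 49, 41]

[32]; [24, 29, 7, 13]; [3]; [48, 43, 25, 6, 49, 41]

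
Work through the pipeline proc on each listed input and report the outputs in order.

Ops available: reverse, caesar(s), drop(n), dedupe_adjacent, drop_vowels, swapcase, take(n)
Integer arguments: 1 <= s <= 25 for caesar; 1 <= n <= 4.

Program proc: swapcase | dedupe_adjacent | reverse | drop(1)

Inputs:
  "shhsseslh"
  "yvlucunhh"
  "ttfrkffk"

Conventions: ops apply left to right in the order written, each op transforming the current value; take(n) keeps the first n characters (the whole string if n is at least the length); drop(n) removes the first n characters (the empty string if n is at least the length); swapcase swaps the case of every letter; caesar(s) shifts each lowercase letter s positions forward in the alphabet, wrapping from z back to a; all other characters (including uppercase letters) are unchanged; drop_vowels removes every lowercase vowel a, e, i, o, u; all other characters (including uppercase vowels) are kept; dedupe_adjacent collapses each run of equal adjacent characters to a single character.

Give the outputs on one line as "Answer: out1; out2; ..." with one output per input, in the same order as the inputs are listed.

Execution, op by op:
  "shhsseslh" -> "SHHSSESLH" -> "SHSESLH" -> "HLSESHS" -> "LSESHS"
  "yvlucunhh" -> "YVLUCUNHH" -> "YVLUCUNH" -> "HNUCULVY" -> "NUCULVY"
  "ttfrkffk" -> "TTFRKFFK" -> "TFRKFK" -> "KFKRFT" -> "FKRFT"

"LSESHS"; "NUCULVY"; "FKRFT"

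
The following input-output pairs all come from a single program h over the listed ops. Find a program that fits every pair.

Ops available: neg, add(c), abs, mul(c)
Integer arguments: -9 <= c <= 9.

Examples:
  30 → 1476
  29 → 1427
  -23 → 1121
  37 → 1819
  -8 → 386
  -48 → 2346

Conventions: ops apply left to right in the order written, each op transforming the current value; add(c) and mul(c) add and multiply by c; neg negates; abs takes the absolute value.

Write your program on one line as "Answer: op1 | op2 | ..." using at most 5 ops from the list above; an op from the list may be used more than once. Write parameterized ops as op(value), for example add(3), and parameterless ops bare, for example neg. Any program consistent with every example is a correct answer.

mul(7) | mul(7) | add(6) | neg | abs

Check, running the answer program on each example:
  30 -> 210 -> 1470 -> 1476 -> -1476 -> 1476
  29 -> 203 -> 1421 -> 1427 -> -1427 -> 1427
  -23 -> -161 -> -1127 -> -1121 -> 1121 -> 1121
  37 -> 259 -> 1813 -> 1819 -> -1819 -> 1819
  -8 -> -56 -> -392 -> -386 -> 386 -> 386
  -48 -> -336 -> -2352 -> -2346 -> 2346 -> 2346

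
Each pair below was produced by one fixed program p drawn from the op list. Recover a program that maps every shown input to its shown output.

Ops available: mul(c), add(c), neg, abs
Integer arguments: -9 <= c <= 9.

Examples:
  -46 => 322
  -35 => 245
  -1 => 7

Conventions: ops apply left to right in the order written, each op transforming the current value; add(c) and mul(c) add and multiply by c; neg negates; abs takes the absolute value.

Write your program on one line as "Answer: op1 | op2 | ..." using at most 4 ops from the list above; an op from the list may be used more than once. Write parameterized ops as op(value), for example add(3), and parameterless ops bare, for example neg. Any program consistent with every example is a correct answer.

neg | mul(-7) | neg

Check, running the answer program on each example:
  -46 -> 46 -> -322 -> 322
  -35 -> 35 -> -245 -> 245
  -1 -> 1 -> -7 -> 7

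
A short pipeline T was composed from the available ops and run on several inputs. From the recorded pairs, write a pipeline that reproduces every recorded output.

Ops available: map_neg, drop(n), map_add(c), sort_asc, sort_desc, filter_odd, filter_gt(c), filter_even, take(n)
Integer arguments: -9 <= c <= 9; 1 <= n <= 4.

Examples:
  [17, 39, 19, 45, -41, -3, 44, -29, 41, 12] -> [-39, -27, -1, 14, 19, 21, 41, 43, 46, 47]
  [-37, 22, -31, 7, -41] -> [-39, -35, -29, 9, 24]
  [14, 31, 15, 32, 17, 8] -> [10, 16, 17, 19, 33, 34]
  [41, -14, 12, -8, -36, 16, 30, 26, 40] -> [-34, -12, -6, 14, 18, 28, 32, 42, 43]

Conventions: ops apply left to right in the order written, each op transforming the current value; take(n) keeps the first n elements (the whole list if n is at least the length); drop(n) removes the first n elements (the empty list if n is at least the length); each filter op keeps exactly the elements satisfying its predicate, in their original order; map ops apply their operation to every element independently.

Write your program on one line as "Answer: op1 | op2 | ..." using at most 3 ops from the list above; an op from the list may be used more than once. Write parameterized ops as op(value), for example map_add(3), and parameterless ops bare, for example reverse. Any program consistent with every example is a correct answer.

sort_asc | map_add(2)

Check, running the answer program on each example:
  [17, 39, 19, 45, -41, -3, 44, -29, 41, 12] -> [-41, -29, -3, 12, 17, 19, 39, 41, 44, 45] -> [-39, -27, -1, 14, 19, 21, 41, 43, 46, 47]
  [-37, 22, -31, 7, -41] -> [-41, -37, -31, 7, 22] -> [-39, -35, -29, 9, 24]
  [14, 31, 15, 32, 17, 8] -> [8, 14, 15, 17, 31, 32] -> [10, 16, 17, 19, 33, 34]
  [41, -14, 12, -8, -36, 16, 30, 26, 40] -> [-36, -14, -8, 12, 16, 26, 30, 40, 41] -> [-34, -12, -6, 14, 18, 28, 32, 42, 43]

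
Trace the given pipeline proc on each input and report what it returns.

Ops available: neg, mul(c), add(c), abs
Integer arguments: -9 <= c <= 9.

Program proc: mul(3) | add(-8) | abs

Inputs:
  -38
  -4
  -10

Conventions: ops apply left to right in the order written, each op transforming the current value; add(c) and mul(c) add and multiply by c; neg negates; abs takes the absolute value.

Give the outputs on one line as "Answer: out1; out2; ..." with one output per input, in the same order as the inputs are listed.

122; 20; 38

Execution, op by op:
  -38 -> -114 -> -122 -> 122
  -4 -> -12 -> -20 -> 20
  -10 -> -30 -> -38 -> 38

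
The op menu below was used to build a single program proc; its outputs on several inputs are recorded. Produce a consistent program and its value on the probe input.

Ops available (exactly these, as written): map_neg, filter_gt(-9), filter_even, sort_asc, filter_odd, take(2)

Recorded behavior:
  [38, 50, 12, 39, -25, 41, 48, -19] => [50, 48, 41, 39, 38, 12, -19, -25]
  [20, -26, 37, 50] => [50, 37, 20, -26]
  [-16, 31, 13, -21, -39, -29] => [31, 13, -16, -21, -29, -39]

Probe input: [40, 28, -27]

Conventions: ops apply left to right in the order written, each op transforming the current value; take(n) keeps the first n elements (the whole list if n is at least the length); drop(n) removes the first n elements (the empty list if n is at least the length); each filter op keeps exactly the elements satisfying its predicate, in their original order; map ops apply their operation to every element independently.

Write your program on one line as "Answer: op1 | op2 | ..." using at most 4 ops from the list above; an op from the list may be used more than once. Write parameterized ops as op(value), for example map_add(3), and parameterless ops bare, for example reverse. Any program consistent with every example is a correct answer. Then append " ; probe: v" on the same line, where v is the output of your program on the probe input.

map_neg | sort_asc | map_neg ; probe: [40, 28, -27]

Check, running the answer program on each example:
  [38, 50, 12, 39, -25, 41, 48, -19] -> [-38, -50, -12, -39, 25, -41, -48, 19] -> [-50, -48, -41, -39, -38, -12, 19, 25] -> [50, 48, 41, 39, 38, 12, -19, -25]
  [20, -26, 37, 50] -> [-20, 26, -37, -50] -> [-50, -37, -20, 26] -> [50, 37, 20, -26]
  [-16, 31, 13, -21, -39, -29] -> [16, -31, -13, 21, 39, 29] -> [-31, -13, 16, 21, 29, 39] -> [31, 13, -16, -21, -29, -39]
  probe: [40, 28, -27] -> [-40, -28, 27] -> [-40, -28, 27] -> [40, 28, -27]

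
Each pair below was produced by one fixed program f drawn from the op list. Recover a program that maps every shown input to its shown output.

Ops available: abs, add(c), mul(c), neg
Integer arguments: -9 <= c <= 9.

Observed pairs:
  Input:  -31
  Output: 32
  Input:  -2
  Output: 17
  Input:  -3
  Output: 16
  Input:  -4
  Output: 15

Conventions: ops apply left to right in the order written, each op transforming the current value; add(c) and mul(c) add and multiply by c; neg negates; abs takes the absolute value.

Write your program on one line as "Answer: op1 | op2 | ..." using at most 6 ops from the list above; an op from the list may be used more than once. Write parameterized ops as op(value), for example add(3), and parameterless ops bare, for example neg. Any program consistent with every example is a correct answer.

add(2) | abs | add(-7) | abs | add(4) | add(6)

Check, running the answer program on each example:
  -31 -> -29 -> 29 -> 22 -> 22 -> 26 -> 32
  -2 -> 0 -> 0 -> -7 -> 7 -> 11 -> 17
  -3 -> -1 -> 1 -> -6 -> 6 -> 10 -> 16
  -4 -> -2 -> 2 -> -5 -> 5 -> 9 -> 15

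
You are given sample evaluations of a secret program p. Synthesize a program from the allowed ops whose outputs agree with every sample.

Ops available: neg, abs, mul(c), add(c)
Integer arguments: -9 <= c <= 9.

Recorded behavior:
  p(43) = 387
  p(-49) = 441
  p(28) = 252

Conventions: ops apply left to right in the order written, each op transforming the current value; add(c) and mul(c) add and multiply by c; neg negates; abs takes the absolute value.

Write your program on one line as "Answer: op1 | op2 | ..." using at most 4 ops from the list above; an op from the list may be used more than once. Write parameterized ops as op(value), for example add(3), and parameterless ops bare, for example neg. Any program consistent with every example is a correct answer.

neg | abs | mul(-9) | neg

Check, running the answer program on each example:
  43 -> -43 -> 43 -> -387 -> 387
  -49 -> 49 -> 49 -> -441 -> 441
  28 -> -28 -> 28 -> -252 -> 252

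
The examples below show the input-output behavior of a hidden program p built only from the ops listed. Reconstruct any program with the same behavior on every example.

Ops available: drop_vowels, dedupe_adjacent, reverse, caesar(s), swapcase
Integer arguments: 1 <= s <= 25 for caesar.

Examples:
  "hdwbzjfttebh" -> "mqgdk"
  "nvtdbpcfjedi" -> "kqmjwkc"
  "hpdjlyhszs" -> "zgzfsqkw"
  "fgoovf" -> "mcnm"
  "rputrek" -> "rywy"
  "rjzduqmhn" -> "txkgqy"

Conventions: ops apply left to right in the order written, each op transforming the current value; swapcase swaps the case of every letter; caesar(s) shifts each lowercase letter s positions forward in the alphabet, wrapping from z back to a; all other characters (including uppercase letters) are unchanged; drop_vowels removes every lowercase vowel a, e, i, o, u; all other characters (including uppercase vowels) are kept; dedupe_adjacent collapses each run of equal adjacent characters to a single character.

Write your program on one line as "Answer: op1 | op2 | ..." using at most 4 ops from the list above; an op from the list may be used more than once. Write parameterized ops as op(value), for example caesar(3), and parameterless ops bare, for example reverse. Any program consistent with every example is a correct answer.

drop_vowels | reverse | caesar(7) | drop_vowels

Check, running the answer program on each example:
  "hdwbzjfttebh" -> "hdwbzjfttbh" -> "hbttfjzbwdh" -> "oiaamqgidko" -> "mqgdk"
  "nvtdbpcfjedi" -> "nvtdbpcfjd" -> "djfcpbdtvn" -> "kqmjwikacu" -> "kqmjwkc"
  "hpdjlyhszs" -> "hpdjlyhszs" -> "szshyljdph" -> "zgzofsqkwo" -> "zgzfsqkw"
  "fgoovf" -> "fgvf" -> "fvgf" -> "mcnm" -> "mcnm"
  "rputrek" -> "rptrk" -> "krtpr" -> "ryawy" -> "rywy"
  "rjzduqmhn" -> "rjzdqmhn" -> "nhmqdzjr" -> "uotxkgqy" -> "txkgqy"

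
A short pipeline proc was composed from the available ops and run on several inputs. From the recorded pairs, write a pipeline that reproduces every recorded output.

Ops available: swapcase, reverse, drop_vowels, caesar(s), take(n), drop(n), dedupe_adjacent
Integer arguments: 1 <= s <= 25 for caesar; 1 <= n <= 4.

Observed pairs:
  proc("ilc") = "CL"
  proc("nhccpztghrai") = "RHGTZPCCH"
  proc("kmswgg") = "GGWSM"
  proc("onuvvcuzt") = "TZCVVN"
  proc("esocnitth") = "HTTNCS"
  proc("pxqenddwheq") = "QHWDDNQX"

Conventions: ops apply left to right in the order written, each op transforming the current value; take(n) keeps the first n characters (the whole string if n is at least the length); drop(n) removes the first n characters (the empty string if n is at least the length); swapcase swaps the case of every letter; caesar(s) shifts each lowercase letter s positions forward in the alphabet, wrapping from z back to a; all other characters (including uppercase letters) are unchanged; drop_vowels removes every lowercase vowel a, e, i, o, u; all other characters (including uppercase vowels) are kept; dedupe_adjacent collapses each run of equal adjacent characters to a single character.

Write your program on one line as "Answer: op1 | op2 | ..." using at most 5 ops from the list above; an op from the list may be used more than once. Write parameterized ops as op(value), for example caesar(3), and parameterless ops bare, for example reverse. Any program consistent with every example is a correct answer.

drop(1) | drop_vowels | swapcase | reverse

Check, running the answer program on each example:
  "ilc" -> "lc" -> "lc" -> "LC" -> "CL"
  "nhccpztghrai" -> "hccpztghrai" -> "hccpztghr" -> "HCCPZTGHR" -> "RHGTZPCCH"
  "kmswgg" -> "mswgg" -> "mswgg" -> "MSWGG" -> "GGWSM"
  "onuvvcuzt" -> "nuvvcuzt" -> "nvvczt" -> "NVVCZT" -> "TZCVVN"
  "esocnitth" -> "socnitth" -> "scntth" -> "SCNTTH" -> "HTTNCS"
  "pxqenddwheq" -> "xqenddwheq" -> "xqnddwhq" -> "XQNDDWHQ" -> "QHWDDNQX"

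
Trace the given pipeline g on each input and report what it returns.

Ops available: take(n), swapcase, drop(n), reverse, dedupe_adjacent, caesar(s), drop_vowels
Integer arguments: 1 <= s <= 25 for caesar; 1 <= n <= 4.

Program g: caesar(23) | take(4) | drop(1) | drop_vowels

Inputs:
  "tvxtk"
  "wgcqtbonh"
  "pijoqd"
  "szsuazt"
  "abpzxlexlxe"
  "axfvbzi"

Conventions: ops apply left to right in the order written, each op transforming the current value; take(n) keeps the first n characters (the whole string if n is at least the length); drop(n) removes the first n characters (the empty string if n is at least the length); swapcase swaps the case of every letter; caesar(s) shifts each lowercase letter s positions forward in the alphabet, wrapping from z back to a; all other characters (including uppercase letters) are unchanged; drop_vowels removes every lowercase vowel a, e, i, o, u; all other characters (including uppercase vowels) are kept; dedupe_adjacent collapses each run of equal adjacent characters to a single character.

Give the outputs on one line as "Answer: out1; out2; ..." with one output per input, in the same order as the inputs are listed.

Execution, op by op:
  "tvxtk" -> "qsuqh" -> "qsuq" -> "suq" -> "sq"
  "wgcqtbonh" -> "tdznqylke" -> "tdzn" -> "dzn" -> "dzn"
  "pijoqd" -> "mfglna" -> "mfgl" -> "fgl" -> "fgl"
  "szsuazt" -> "pwprxwq" -> "pwpr" -> "wpr" -> "wpr"
  "abpzxlexlxe" -> "xymwuibuiub" -> "xymw" -> "ymw" -> "ymw"
  "axfvbzi" -> "xucsywf" -> "xucs" -> "ucs" -> "cs"

"sq"; "dzn"; "fgl"; "wpr"; "ymw"; "cs"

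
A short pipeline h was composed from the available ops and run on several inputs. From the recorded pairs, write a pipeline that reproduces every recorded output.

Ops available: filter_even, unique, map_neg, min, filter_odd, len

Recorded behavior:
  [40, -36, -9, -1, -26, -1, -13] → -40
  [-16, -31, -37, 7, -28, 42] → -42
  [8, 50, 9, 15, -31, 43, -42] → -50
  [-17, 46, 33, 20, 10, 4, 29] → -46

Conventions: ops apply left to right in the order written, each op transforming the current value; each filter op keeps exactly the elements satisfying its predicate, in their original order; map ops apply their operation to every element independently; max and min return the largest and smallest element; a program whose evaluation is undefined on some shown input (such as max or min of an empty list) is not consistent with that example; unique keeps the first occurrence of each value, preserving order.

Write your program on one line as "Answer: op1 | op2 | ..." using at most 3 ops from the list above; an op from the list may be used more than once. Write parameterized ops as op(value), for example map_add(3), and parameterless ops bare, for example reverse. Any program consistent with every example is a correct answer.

map_neg | filter_even | min

Check, running the answer program on each example:
  [40, -36, -9, -1, -26, -1, -13] -> [-40, 36, 9, 1, 26, 1, 13] -> [-40, 36, 26] -> -40
  [-16, -31, -37, 7, -28, 42] -> [16, 31, 37, -7, 28, -42] -> [16, 28, -42] -> -42
  [8, 50, 9, 15, -31, 43, -42] -> [-8, -50, -9, -15, 31, -43, 42] -> [-8, -50, 42] -> -50
  [-17, 46, 33, 20, 10, 4, 29] -> [17, -46, -33, -20, -10, -4, -29] -> [-46, -20, -10, -4] -> -46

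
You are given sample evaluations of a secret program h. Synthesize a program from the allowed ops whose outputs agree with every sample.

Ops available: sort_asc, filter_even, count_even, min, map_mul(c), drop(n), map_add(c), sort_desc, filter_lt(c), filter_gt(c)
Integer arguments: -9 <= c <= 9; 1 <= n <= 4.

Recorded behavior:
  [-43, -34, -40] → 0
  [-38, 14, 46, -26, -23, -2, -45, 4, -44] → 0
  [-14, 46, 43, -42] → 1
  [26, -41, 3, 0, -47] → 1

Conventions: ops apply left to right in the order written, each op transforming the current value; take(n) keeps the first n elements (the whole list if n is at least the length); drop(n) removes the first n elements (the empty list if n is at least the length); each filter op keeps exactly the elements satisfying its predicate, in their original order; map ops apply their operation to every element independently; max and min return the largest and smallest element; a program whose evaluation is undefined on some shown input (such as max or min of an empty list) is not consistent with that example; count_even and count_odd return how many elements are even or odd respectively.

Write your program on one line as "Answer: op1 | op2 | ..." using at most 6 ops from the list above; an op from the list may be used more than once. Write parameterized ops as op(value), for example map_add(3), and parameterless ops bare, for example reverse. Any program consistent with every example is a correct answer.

map_add(-3) | map_mul(-5) | filter_lt(1) | sort_desc | count_even

Check, running the answer program on each example:
  [-43, -34, -40] -> [-46, -37, -43] -> [230, 185, 215] -> [] -> [] -> 0
  [-38, 14, 46, -26, -23, -2, -45, 4, -44] -> [-41, 11, 43, -29, -26, -5, -48, 1, -47] -> [205, -55, -215, 145, 130, 25, 240, -5, 235] -> [-55, -215, -5] -> [-5, -55, -215] -> 0
  [-14, 46, 43, -42] -> [-17, 43, 40, -45] -> [85, -215, -200, 225] -> [-215, -200] -> [-200, -215] -> 1
  [26, -41, 3, 0, -47] -> [23, -44, 0, -3, -50] -> [-115, 220, 0, 15, 250] -> [-115, 0] -> [0, -115] -> 1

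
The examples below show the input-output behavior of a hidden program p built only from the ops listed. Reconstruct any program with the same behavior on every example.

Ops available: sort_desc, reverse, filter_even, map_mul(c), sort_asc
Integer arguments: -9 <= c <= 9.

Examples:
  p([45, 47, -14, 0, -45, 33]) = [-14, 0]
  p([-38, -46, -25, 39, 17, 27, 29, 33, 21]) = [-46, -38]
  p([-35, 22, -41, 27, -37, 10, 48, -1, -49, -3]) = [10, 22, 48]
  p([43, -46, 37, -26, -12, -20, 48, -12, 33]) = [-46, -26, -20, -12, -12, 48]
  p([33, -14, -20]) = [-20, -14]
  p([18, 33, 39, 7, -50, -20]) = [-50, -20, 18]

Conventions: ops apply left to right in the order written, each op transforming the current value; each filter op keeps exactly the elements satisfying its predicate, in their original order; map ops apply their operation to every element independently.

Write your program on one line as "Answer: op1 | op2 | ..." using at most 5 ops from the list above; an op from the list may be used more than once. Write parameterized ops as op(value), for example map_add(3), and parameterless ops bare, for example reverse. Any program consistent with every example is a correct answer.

reverse | sort_desc | reverse | filter_even

Check, running the answer program on each example:
  [45, 47, -14, 0, -45, 33] -> [33, -45, 0, -14, 47, 45] -> [47, 45, 33, 0, -14, -45] -> [-45, -14, 0, 33, 45, 47] -> [-14, 0]
  [-38, -46, -25, 39, 17, 27, 29, 33, 21] -> [21, 33, 29, 27, 17, 39, -25, -46, -38] -> [39, 33, 29, 27, 21, 17, -25, -38, -46] -> [-46, -38, -25, 17, 21, 27, 29, 33, 39] -> [-46, -38]
  [-35, 22, -41, 27, -37, 10, 48, -1, -49, -3] -> [-3, -49, -1, 48, 10, -37, 27, -41, 22, -35] -> [48, 27, 22, 10, -1, -3, -35, -37, -41, -49] -> [-49, -41, -37, -35, -3, -1, 10, 22, 27, 48] -> [10, 22, 48]
  [43, -46, 37, -26, -12, -20, 48, -12, 33] -> [33, -12, 48, -20, -12, -26, 37, -46, 43] -> [48, 43, 37, 33, -12, -12, -20, -26, -46] -> [-46, -26, -20, -12, -12, 33, 37, 43, 48] -> [-46, -26, -20, -12, -12, 48]
  [33, -14, -20] -> [-20, -14, 33] -> [33, -14, -20] -> [-20, -14, 33] -> [-20, -14]
  [18, 33, 39, 7, -50, -20] -> [-20, -50, 7, 39, 33, 18] -> [39, 33, 18, 7, -20, -50] -> [-50, -20, 7, 18, 33, 39] -> [-50, -20, 18]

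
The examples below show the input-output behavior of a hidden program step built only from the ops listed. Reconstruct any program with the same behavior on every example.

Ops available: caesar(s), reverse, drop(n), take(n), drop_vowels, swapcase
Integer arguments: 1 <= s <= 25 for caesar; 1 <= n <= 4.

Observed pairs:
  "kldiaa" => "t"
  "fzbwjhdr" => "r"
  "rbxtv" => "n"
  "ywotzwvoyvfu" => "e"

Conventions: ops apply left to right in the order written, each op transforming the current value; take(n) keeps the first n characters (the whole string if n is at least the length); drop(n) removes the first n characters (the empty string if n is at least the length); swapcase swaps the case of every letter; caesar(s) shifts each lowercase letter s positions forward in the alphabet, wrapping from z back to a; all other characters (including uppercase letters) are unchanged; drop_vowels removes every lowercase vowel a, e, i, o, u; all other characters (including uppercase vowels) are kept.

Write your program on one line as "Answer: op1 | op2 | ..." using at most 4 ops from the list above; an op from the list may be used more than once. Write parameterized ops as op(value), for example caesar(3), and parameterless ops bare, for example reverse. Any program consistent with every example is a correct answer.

drop(2) | caesar(16) | take(1)

Check, running the answer program on each example:
  "kldiaa" -> "diaa" -> "tyqq" -> "t"
  "fzbwjhdr" -> "bwjhdr" -> "rmzxth" -> "r"
  "rbxtv" -> "xtv" -> "njl" -> "n"
  "ywotzwvoyvfu" -> "otzwvoyvfu" -> "ejpmleolvk" -> "e"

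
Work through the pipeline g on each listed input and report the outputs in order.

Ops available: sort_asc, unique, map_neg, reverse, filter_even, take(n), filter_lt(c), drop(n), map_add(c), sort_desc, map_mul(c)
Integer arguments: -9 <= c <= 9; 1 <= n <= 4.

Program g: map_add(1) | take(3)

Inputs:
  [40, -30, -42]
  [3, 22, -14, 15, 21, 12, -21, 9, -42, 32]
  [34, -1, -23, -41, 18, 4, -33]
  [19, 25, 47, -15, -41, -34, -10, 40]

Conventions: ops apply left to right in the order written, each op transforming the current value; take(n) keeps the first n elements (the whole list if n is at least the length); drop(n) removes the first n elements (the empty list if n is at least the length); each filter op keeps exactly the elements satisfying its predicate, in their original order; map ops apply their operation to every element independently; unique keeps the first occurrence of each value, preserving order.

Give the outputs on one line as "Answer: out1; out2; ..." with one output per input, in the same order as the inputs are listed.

[41, -29, -41]; [4, 23, -13]; [35, 0, -22]; [20, 26, 48]

Execution, op by op:
  [40, -30, -42] -> [41, -29, -41] -> [41, -29, -41]
  [3, 22, -14, 15, 21, 12, -21, 9, -42, 32] -> [4, 23, -13, 16, 22, 13, -20, 10, -41, 33] -> [4, 23, -13]
  [34, -1, -23, -41, 18, 4, -33] -> [35, 0, -22, -40, 19, 5, -32] -> [35, 0, -22]
  [19, 25, 47, -15, -41, -34, -10, 40] -> [20, 26, 48, -14, -40, -33, -9, 41] -> [20, 26, 48]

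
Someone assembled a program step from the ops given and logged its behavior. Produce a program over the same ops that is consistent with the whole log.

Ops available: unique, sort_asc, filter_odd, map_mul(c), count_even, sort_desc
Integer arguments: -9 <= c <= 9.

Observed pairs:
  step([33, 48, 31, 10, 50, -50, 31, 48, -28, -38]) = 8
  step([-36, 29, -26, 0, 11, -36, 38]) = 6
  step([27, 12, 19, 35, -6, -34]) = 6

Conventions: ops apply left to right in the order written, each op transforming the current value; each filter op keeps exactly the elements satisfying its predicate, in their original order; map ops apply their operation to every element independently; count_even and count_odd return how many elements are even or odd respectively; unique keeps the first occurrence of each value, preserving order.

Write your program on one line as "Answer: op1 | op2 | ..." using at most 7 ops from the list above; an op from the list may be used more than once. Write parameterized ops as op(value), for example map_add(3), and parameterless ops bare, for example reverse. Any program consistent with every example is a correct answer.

sort_asc | unique | map_mul(7) | sort_desc | map_mul(-4) | count_even

Check, running the answer program on each example:
  [33, 48, 31, 10, 50, -50, 31, 48, -28, -38] -> [-50, -38, -28, 10, 31, 31, 33, 48, 48, 50] -> [-50, -38, -28, 10, 31, 33, 48, 50] -> [-350, -266, -196, 70, 217, 231, 336, 350] -> [350, 336, 231, 217, 70, -196, -266, -350] -> [-1400, -1344, -924, -868, -280, 784, 1064, 1400] -> 8
  [-36, 29, -26, 0, 11, -36, 38] -> [-36, -36, -26, 0, 11, 29, 38] -> [-36, -26, 0, 11, 29, 38] -> [-252, -182, 0, 77, 203, 266] -> [266, 203, 77, 0, -182, -252] -> [-1064, -812, -308, 0, 728, 1008] -> 6
  [27, 12, 19, 35, -6, -34] -> [-34, -6, 12, 19, 27, 35] -> [-34, -6, 12, 19, 27, 35] -> [-238, -42, 84, 133, 189, 245] -> [245, 189, 133, 84, -42, -238] -> [-980, -756, -532, -336, 168, 952] -> 6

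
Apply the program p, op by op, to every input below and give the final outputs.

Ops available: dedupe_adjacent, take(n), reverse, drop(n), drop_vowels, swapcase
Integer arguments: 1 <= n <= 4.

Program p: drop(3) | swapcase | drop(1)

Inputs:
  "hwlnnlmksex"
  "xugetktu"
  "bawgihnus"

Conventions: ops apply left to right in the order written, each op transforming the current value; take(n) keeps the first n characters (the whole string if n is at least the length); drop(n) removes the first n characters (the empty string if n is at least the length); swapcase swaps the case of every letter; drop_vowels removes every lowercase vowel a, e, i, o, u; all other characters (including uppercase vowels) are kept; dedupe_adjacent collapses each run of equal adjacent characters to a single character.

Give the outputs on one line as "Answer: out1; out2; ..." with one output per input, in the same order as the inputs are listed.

"NLMKSEX"; "TKTU"; "IHNUS"

Execution, op by op:
  "hwlnnlmksex" -> "nnlmksex" -> "NNLMKSEX" -> "NLMKSEX"
  "xugetktu" -> "etktu" -> "ETKTU" -> "TKTU"
  "bawgihnus" -> "gihnus" -> "GIHNUS" -> "IHNUS"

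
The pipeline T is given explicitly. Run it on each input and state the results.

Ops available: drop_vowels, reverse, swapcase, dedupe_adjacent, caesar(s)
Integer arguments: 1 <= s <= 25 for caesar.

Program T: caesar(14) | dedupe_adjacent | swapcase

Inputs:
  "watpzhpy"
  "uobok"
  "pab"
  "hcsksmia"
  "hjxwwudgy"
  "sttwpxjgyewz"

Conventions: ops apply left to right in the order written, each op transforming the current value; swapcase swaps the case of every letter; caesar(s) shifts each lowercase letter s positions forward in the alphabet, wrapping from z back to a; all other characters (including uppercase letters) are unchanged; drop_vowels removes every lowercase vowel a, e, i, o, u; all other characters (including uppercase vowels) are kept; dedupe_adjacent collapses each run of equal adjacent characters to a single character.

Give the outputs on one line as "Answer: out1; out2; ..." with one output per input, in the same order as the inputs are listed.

Execution, op by op:
  "watpzhpy" -> "kohdnvdm" -> "kohdnvdm" -> "KOHDNVDM"
  "uobok" -> "icpcy" -> "icpcy" -> "ICPCY"
  "pab" -> "dop" -> "dop" -> "DOP"
  "hcsksmia" -> "vqgygawo" -> "vqgygawo" -> "VQGYGAWO"
  "hjxwwudgy" -> "vxlkkirum" -> "vxlkirum" -> "VXLKIRUM"
  "sttwpxjgyewz" -> "ghhkdlxumskn" -> "ghkdlxumskn" -> "GHKDLXUMSKN"

"KOHDNVDM"; "ICPCY"; "DOP"; "VQGYGAWO"; "VXLKIRUM"; "GHKDLXUMSKN"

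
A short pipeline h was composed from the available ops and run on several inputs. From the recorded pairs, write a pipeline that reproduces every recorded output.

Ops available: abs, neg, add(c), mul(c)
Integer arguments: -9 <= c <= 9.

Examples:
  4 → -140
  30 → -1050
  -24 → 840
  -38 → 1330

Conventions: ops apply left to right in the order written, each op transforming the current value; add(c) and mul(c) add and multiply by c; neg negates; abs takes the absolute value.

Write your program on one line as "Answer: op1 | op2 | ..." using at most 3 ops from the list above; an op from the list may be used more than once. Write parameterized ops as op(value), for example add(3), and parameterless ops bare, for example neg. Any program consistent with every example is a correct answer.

neg | mul(7) | mul(5)

Check, running the answer program on each example:
  4 -> -4 -> -28 -> -140
  30 -> -30 -> -210 -> -1050
  -24 -> 24 -> 168 -> 840
  -38 -> 38 -> 266 -> 1330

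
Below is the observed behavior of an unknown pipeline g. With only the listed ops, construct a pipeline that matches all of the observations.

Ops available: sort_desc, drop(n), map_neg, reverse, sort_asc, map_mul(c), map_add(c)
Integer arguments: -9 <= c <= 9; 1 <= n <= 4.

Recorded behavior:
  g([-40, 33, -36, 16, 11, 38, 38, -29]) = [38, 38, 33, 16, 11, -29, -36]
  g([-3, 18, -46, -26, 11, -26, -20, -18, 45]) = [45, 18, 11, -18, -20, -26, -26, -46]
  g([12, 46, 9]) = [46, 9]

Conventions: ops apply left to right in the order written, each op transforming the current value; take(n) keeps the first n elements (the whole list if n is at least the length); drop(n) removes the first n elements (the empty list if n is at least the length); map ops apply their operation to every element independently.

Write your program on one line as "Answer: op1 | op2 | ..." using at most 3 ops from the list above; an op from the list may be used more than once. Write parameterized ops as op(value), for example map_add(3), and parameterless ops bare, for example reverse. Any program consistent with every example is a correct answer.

drop(1) | sort_asc | sort_desc

Check, running the answer program on each example:
  [-40, 33, -36, 16, 11, 38, 38, -29] -> [33, -36, 16, 11, 38, 38, -29] -> [-36, -29, 11, 16, 33, 38, 38] -> [38, 38, 33, 16, 11, -29, -36]
  [-3, 18, -46, -26, 11, -26, -20, -18, 45] -> [18, -46, -26, 11, -26, -20, -18, 45] -> [-46, -26, -26, -20, -18, 11, 18, 45] -> [45, 18, 11, -18, -20, -26, -26, -46]
  [12, 46, 9] -> [46, 9] -> [9, 46] -> [46, 9]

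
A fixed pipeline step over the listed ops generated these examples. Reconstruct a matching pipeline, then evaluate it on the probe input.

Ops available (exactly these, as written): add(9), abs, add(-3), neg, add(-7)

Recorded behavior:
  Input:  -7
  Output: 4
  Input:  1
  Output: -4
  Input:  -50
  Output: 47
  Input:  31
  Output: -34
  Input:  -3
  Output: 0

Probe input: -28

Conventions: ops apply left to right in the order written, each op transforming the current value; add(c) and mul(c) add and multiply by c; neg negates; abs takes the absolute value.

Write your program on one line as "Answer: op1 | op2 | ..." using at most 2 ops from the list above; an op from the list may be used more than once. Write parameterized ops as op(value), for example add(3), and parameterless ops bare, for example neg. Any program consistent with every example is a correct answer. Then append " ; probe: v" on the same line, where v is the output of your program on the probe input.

neg | add(-3) ; probe: 25

Check, running the answer program on each example:
  -7 -> 7 -> 4
  1 -> -1 -> -4
  -50 -> 50 -> 47
  31 -> -31 -> -34
  -3 -> 3 -> 0
  probe: -28 -> 28 -> 25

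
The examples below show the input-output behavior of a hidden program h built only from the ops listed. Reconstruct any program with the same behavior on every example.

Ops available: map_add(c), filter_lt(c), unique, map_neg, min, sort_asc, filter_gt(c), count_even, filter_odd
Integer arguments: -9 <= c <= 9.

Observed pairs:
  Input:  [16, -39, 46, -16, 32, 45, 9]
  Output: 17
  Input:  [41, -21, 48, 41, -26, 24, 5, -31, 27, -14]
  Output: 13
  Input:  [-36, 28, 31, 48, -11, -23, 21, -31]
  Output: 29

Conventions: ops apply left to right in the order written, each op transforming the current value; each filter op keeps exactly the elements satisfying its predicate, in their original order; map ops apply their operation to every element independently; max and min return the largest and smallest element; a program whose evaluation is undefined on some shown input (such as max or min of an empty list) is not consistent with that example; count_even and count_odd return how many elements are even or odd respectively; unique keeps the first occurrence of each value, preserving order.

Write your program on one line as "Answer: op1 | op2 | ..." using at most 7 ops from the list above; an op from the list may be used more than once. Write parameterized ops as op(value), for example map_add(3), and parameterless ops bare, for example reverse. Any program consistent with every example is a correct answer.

map_neg | map_add(-8) | filter_lt(-6) | filter_odd | map_neg | min

Check, running the answer program on each example:
  [16, -39, 46, -16, 32, 45, 9] -> [-16, 39, -46, 16, -32, -45, -9] -> [-24, 31, -54, 8, -40, -53, -17] -> [-24, -54, -40, -53, -17] -> [-53, -17] -> [53, 17] -> 17
  [41, -21, 48, 41, -26, 24, 5, -31, 27, -14] -> [-41, 21, -48, -41, 26, -24, -5, 31, -27, 14] -> [-49, 13, -56, -49, 18, -32, -13, 23, -35, 6] -> [-49, -56, -49, -32, -13, -35] -> [-49, -49, -13, -35] -> [49, 49, 13, 35] -> 13
  [-36, 28, 31, 48, -11, -23, 21, -31] -> [36, -28, -31, -48, 11, 23, -21, 31] -> [28, -36, -39, -56, 3, 15, -29, 23] -> [-36, -39, -56, -29] -> [-39, -29] -> [39, 29] -> 29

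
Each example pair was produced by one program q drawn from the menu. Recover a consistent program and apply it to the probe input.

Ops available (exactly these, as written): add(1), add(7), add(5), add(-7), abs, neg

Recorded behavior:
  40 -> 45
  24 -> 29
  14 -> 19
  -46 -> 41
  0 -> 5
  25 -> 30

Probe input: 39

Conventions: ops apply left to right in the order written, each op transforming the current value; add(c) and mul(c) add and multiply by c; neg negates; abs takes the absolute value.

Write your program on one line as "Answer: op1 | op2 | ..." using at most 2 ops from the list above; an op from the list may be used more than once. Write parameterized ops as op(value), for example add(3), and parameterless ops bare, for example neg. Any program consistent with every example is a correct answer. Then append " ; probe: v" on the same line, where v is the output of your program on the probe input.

add(5) | abs ; probe: 44

Check, running the answer program on each example:
  40 -> 45 -> 45
  24 -> 29 -> 29
  14 -> 19 -> 19
  -46 -> -41 -> 41
  0 -> 5 -> 5
  25 -> 30 -> 30
  probe: 39 -> 44 -> 44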